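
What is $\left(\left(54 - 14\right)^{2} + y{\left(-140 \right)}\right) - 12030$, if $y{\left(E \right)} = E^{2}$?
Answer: $9170$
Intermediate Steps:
$\left(\left(54 - 14\right)^{2} + y{\left(-140 \right)}\right) - 12030 = \left(\left(54 - 14\right)^{2} + \left(-140\right)^{2}\right) - 12030 = \left(40^{2} + 19600\right) - 12030 = \left(1600 + 19600\right) - 12030 = 21200 - 12030 = 9170$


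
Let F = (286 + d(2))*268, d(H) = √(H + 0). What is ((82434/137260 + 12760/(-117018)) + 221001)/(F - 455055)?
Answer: -4361142882777422393/7467304079759374710 - 1544350781809466*√2/3733652039879687355 ≈ -0.58462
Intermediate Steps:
d(H) = √H
F = 76648 + 268*√2 (F = (286 + √2)*268 = 76648 + 268*√2 ≈ 77027.)
((82434/137260 + 12760/(-117018)) + 221001)/(F - 455055) = ((82434/137260 + 12760/(-117018)) + 221001)/((76648 + 268*√2) - 455055) = ((82434*(1/137260) + 12760*(-1/117018)) + 221001)/(-378407 + 268*√2) = ((41217/68630 - 580/5319) + 221001)/(-378407 + 268*√2) = (179427823/365042970 + 221001)/(-378407 + 268*√2) = 80675040840793/(365042970*(-378407 + 268*√2))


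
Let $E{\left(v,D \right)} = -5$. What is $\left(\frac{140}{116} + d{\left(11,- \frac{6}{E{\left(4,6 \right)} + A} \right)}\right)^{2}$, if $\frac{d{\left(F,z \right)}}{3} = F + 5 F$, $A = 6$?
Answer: $\frac{33373729}{841} \approx 39683.0$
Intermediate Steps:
$d{\left(F,z \right)} = 18 F$ ($d{\left(F,z \right)} = 3 \left(F + 5 F\right) = 3 \cdot 6 F = 18 F$)
$\left(\frac{140}{116} + d{\left(11,- \frac{6}{E{\left(4,6 \right)} + A} \right)}\right)^{2} = \left(\frac{140}{116} + 18 \cdot 11\right)^{2} = \left(140 \cdot \frac{1}{116} + 198\right)^{2} = \left(\frac{35}{29} + 198\right)^{2} = \left(\frac{5777}{29}\right)^{2} = \frac{33373729}{841}$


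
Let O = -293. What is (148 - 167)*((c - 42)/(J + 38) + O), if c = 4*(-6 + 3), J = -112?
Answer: 205466/37 ≈ 5553.1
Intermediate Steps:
c = -12 (c = 4*(-3) = -12)
(148 - 167)*((c - 42)/(J + 38) + O) = (148 - 167)*((-12 - 42)/(-112 + 38) - 293) = -19*(-54/(-74) - 293) = -19*(-54*(-1/74) - 293) = -19*(27/37 - 293) = -19*(-10814/37) = 205466/37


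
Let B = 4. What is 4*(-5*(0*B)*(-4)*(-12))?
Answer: 0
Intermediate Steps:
4*(-5*(0*B)*(-4)*(-12)) = 4*(-5*(0*4)*(-4)*(-12)) = 4*(-5*0*(-4)*(-12)) = 4*(-0*(-12)) = 4*(-5*0*(-12)) = 4*(0*(-12)) = 4*0 = 0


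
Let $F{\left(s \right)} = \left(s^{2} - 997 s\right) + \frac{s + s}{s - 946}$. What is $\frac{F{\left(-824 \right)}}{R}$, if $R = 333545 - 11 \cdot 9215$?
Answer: $\frac{331986716}{51369825} \approx 6.4627$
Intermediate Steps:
$F{\left(s \right)} = s^{2} - 997 s + \frac{2 s}{-946 + s}$ ($F{\left(s \right)} = \left(s^{2} - 997 s\right) + \frac{2 s}{-946 + s} = s^{2} - 997 s + \frac{2 s}{-946 + s}$)
$R = 232180$ ($R = 333545 - 101365 = 232180$)
$\frac{F{\left(-824 \right)}}{R} = \frac{\left(-824\right) \frac{1}{-946 - 824} \left(943164 + \left(-824\right)^{2} - -1601032\right)}{232180} = - \frac{824 \left(943164 + 678976 + 1601032\right)}{-1770} \cdot \frac{1}{232180} = \left(-824\right) \left(- \frac{1}{1770}\right) 3223172 \cdot \frac{1}{232180} = \frac{1327946864}{885} \cdot \frac{1}{232180} = \frac{331986716}{51369825}$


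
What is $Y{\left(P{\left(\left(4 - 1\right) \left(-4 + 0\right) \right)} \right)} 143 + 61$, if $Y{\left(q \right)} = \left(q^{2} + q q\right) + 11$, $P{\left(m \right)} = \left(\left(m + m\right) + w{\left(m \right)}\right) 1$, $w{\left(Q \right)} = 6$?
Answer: $94298$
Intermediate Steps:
$P{\left(m \right)} = 6 + 2 m$ ($P{\left(m \right)} = \left(\left(m + m\right) + 6\right) 1 = \left(2 m + 6\right) 1 = \left(6 + 2 m\right) 1 = 6 + 2 m$)
$Y{\left(q \right)} = 11 + 2 q^{2}$ ($Y{\left(q \right)} = \left(q^{2} + q^{2}\right) + 11 = 2 q^{2} + 11 = 11 + 2 q^{2}$)
$Y{\left(P{\left(\left(4 - 1\right) \left(-4 + 0\right) \right)} \right)} 143 + 61 = \left(11 + 2 \left(6 + 2 \left(4 - 1\right) \left(-4 + 0\right)\right)^{2}\right) 143 + 61 = \left(11 + 2 \left(6 + 2 \cdot 3 \left(-4\right)\right)^{2}\right) 143 + 61 = \left(11 + 2 \left(6 + 2 \left(-12\right)\right)^{2}\right) 143 + 61 = \left(11 + 2 \left(6 - 24\right)^{2}\right) 143 + 61 = \left(11 + 2 \left(-18\right)^{2}\right) 143 + 61 = \left(11 + 2 \cdot 324\right) 143 + 61 = \left(11 + 648\right) 143 + 61 = 659 \cdot 143 + 61 = 94237 + 61 = 94298$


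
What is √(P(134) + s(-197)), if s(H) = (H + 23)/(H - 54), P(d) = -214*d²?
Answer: I*√242086590910/251 ≈ 1960.3*I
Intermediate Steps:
s(H) = (23 + H)/(-54 + H)
√(P(134) + s(-197)) = √(-214*134² + (23 - 197)/(-54 - 197)) = √(-214*17956 - 174/(-251)) = √(-3842584 - 1/251*(-174)) = √(-3842584 + 174/251) = √(-964488410/251) = I*√242086590910/251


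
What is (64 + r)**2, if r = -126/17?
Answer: 925444/289 ≈ 3202.2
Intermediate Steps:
r = -126/17 (r = -126*1/17 = -126/17 ≈ -7.4118)
(64 + r)**2 = (64 - 126/17)**2 = (962/17)**2 = 925444/289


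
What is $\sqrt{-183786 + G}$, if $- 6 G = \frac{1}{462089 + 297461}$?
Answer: $\frac{i \sqrt{38170483629404973}}{455730} \approx 428.7 i$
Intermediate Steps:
$G = - \frac{1}{4557300}$ ($G = - \frac{1}{6 \left(462089 + 297461\right)} = - \frac{1}{6 \cdot 759550} = \left(- \frac{1}{6}\right) \frac{1}{759550} = - \frac{1}{4557300} \approx -2.1943 \cdot 10^{-7}$)
$\sqrt{-183786 + G} = \sqrt{-183786 - \frac{1}{4557300}} = \sqrt{- \frac{837567937801}{4557300}} = \frac{i \sqrt{38170483629404973}}{455730}$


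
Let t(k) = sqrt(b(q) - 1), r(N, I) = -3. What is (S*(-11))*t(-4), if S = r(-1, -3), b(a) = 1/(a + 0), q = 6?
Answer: 11*I*sqrt(30)/2 ≈ 30.125*I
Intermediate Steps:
b(a) = 1/a
S = -3
t(k) = I*sqrt(30)/6 (t(k) = sqrt(1/6 - 1) = sqrt(-5/6) = I*sqrt(30)/6)
(S*(-11))*t(-4) = (-3*(-11))*(I*sqrt(30)/6) = 33*(I*sqrt(30)/6) = 11*I*sqrt(30)/2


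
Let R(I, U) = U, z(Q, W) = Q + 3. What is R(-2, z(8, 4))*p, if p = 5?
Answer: 55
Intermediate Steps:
z(Q, W) = 3 + Q
R(-2, z(8, 4))*p = (3 + 8)*5 = 11*5 = 55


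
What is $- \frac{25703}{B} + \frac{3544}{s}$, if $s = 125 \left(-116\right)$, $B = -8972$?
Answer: $\frac{85224183}{32523500} \approx 2.6204$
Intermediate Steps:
$s = -14500$
$- \frac{25703}{B} + \frac{3544}{s} = - \frac{25703}{-8972} + \frac{3544}{-14500} = \left(-25703\right) \left(- \frac{1}{8972}\right) + 3544 \left(- \frac{1}{14500}\right) = \frac{25703}{8972} - \frac{886}{3625} = \frac{85224183}{32523500}$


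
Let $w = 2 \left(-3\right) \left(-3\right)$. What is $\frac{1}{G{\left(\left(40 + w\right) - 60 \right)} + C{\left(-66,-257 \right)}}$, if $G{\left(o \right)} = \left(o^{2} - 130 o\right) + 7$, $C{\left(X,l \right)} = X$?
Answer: $\frac{1}{205} \approx 0.0048781$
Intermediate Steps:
$w = 18$ ($w = \left(-6\right) \left(-3\right) = 18$)
$G{\left(o \right)} = 7 + o^{2} - 130 o$
$\frac{1}{G{\left(\left(40 + w\right) - 60 \right)} + C{\left(-66,-257 \right)}} = \frac{1}{\left(7 + \left(\left(40 + 18\right) - 60\right)^{2} - 130 \left(\left(40 + 18\right) - 60\right)\right) - 66} = \frac{1}{\left(7 + \left(58 - 60\right)^{2} - 130 \left(58 - 60\right)\right) - 66} = \frac{1}{\left(7 + \left(-2\right)^{2} - -260\right) - 66} = \frac{1}{\left(7 + 4 + 260\right) - 66} = \frac{1}{271 - 66} = \frac{1}{205}$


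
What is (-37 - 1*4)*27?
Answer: -1107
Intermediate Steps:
(-37 - 1*4)*27 = (-37 - 4)*27 = -41*27 = -1107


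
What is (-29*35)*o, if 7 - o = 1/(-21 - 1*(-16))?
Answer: -7308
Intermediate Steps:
o = 36/5 (o = 7 - 1/(-21 - 1*(-16)) = 7 - 1/(-21 + 16) = 7 - 1/(-5) = 7 - 1*(-1/5) = 7 + 1/5 = 36/5 ≈ 7.2000)
(-29*35)*o = -29*35*(36/5) = -1015*36/5 = -7308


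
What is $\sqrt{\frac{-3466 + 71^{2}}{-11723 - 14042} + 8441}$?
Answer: $\frac{\sqrt{224135702174}}{5153} \approx 91.875$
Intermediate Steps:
$\sqrt{\frac{-3466 + 71^{2}}{-11723 - 14042} + 8441} = \sqrt{\frac{-3466 + 5041}{-25765} + 8441} = \sqrt{1575 \left(- \frac{1}{25765}\right) + 8441} = \sqrt{- \frac{315}{5153} + 8441} = \sqrt{\frac{43496158}{5153}} = \frac{\sqrt{224135702174}}{5153}$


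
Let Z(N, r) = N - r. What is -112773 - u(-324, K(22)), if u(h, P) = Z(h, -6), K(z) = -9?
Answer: -112455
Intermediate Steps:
u(h, P) = 6 + h (u(h, P) = h - 1*(-6) = h + 6 = 6 + h)
-112773 - u(-324, K(22)) = -112773 - (6 - 324) = -112773 - 1*(-318) = -112773 + 318 = -112455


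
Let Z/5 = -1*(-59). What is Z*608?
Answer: 179360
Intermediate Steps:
Z = 295 (Z = 5*(-1*(-59)) = 5*59 = 295)
Z*608 = 295*608 = 179360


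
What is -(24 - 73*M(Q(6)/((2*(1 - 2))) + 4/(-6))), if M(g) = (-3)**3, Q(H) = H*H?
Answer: -1995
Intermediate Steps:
Q(H) = H**2
M(g) = -27
-(24 - 73*M(Q(6)/((2*(1 - 2))) + 4/(-6))) = -(24 - 73*(-27)) = -(24 + 1971) = -1*1995 = -1995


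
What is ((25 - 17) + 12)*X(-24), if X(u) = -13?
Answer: -260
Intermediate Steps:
((25 - 17) + 12)*X(-24) = ((25 - 17) + 12)*(-13) = (8 + 12)*(-13) = 20*(-13) = -260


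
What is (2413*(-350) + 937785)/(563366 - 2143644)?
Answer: -93235/1580278 ≈ -0.058999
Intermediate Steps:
(2413*(-350) + 937785)/(563366 - 2143644) = (-844550 + 937785)/(-1580278) = 93235*(-1/1580278) = -93235/1580278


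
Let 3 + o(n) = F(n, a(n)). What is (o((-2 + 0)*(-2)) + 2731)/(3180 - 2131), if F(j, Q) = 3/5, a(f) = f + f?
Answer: 13643/5245 ≈ 2.6011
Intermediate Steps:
a(f) = 2*f
F(j, Q) = ⅗ (F(j, Q) = 3*(⅕) = ⅗)
o(n) = -12/5 (o(n) = -3 + ⅗ = -12/5)
(o((-2 + 0)*(-2)) + 2731)/(3180 - 2131) = (-12/5 + 2731)/(3180 - 2131) = (13643/5)/1049 = (13643/5)*(1/1049) = 13643/5245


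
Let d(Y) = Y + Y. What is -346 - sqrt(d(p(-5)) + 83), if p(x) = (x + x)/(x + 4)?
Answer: -346 - sqrt(103) ≈ -356.15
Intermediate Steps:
p(x) = 2*x/(4 + x) (p(x) = (2*x)/(4 + x) = 2*x/(4 + x))
d(Y) = 2*Y
-346 - sqrt(d(p(-5)) + 83) = -346 - sqrt(2*(2*(-5)/(4 - 5)) + 83) = -346 - sqrt(2*(2*(-5)/(-1)) + 83) = -346 - sqrt(2*(2*(-5)*(-1)) + 83) = -346 - sqrt(2*10 + 83) = -346 - sqrt(20 + 83) = -346 - sqrt(103)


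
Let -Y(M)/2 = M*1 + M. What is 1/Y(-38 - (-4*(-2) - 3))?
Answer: 1/172 ≈ 0.0058140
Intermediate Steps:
Y(M) = -4*M (Y(M) = -2*(M*1 + M) = -2*(M + M) = -4*M)
1/Y(-38 - (-4*(-2) - 3)) = 1/(-4*(-38 - (-4*(-2) - 3))) = 1/(-4*(-38 - (8 - 3))) = 1/(-4*(-38 - 1*5)) = 1/(-4*(-38 - 5)) = 1/(-4*(-43)) = 1/172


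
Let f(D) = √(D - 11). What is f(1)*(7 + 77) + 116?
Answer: 116 + 84*I*√10 ≈ 116.0 + 265.63*I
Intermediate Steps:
f(D) = √(-11 + D)
f(1)*(7 + 77) + 116 = √(-11 + 1)*(7 + 77) + 116 = √(-10)*84 + 116 = (I*√10)*84 + 116 = 84*I*√10 + 116 = 116 + 84*I*√10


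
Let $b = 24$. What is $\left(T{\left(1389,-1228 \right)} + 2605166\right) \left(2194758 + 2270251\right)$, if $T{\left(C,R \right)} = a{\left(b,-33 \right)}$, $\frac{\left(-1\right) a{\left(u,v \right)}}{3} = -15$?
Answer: $11632290561899$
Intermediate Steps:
$a{\left(u,v \right)} = 45$ ($a{\left(u,v \right)} = \left(-3\right) \left(-15\right) = 45$)
$T{\left(C,R \right)} = 45$
$\left(T{\left(1389,-1228 \right)} + 2605166\right) \left(2194758 + 2270251\right) = \left(45 + 2605166\right) \left(2194758 + 2270251\right) = 2605211 \cdot 4465009 = 11632290561899$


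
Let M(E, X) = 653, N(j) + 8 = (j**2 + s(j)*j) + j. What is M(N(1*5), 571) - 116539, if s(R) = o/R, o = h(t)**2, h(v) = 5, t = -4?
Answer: -115886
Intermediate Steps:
o = 25 (o = 5**2 = 25)
s(R) = 25/R
N(j) = 17 + j + j**2 (N(j) = -8 + ((j**2 + (25/j)*j) + j) = -8 + ((j**2 + 25) + j) = -8 + ((25 + j**2) + j) = -8 + (25 + j + j**2) = 17 + j + j**2)
M(N(1*5), 571) - 116539 = 653 - 116539 = -115886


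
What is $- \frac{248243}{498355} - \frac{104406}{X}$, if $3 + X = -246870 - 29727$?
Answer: $- \frac{554425389}{4594833100} \approx -0.12066$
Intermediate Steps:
$X = -276600$ ($X = -3 - 276597 = -276600$)
$- \frac{248243}{498355} - \frac{104406}{X} = - \frac{248243}{498355} - \frac{104406}{-276600} = \left(-248243\right) \frac{1}{498355} - - \frac{17401}{46100} = - \frac{248243}{498355} + \frac{17401}{46100} = - \frac{554425389}{4594833100}$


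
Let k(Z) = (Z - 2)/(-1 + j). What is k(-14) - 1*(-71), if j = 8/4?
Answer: 55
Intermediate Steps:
j = 2 (j = 8*(¼) = 2)
k(Z) = -2 + Z (k(Z) = (Z - 2)/(-1 + 2) = (-2 + Z)/1 = (-2 + Z)*1 = -2 + Z)
k(-14) - 1*(-71) = (-2 - 14) - 1*(-71) = -16 + 71 = 55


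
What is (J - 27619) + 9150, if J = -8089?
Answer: -26558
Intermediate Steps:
(J - 27619) + 9150 = (-8089 - 27619) + 9150 = -35708 + 9150 = -26558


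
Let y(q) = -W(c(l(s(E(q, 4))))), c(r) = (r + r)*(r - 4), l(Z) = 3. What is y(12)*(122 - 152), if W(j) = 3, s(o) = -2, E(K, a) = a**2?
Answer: 90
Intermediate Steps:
c(r) = 2*r*(-4 + r) (c(r) = (2*r)*(-4 + r) = 2*r*(-4 + r))
y(q) = -3 (y(q) = -1*3 = -3)
y(12)*(122 - 152) = -3*(122 - 152) = -3*(-30) = 90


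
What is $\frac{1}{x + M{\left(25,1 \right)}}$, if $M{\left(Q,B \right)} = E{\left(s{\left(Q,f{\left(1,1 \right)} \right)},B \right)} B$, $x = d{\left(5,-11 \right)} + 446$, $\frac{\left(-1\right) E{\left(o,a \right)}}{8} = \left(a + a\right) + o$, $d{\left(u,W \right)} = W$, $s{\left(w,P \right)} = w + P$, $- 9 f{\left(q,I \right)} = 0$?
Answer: $\frac{1}{219} \approx 0.0045662$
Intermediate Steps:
$f{\left(q,I \right)} = 0$ ($f{\left(q,I \right)} = \left(- \frac{1}{9}\right) 0 = 0$)
$s{\left(w,P \right)} = P + w$
$E{\left(o,a \right)} = - 16 a - 8 o$ ($E{\left(o,a \right)} = - 8 \left(\left(a + a\right) + o\right) = - 8 \left(2 a + o\right) = - 8 \left(o + 2 a\right) = - 16 a - 8 o$)
$x = 435$ ($x = -11 + 446 = 435$)
$M{\left(Q,B \right)} = B \left(- 16 B - 8 Q\right)$ ($M{\left(Q,B \right)} = \left(- 16 B - 8 \left(0 + Q\right)\right) B = \left(- 16 B - 8 Q\right) B = B \left(- 16 B - 8 Q\right)$)
$\frac{1}{x + M{\left(25,1 \right)}} = \frac{1}{435 - 8 \left(25 + 2 \cdot 1\right)} = \frac{1}{435 - 8 \left(25 + 2\right)} = \frac{1}{435 - 8 \cdot 27} = \frac{1}{435 - 216} = \frac{1}{219}$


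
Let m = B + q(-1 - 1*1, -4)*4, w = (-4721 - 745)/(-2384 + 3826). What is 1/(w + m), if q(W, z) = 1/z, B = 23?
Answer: 721/13129 ≈ 0.054917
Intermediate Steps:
w = -2733/721 (w = -5466/1442 = -5466*1/1442 = -2733/721 ≈ -3.7906)
m = 22 (m = 23 + 4/(-4) = 23 - 1/4*4 = 23 - 1 = 22)
1/(w + m) = 1/(-2733/721 + 22) = 1/(13129/721) = 721/13129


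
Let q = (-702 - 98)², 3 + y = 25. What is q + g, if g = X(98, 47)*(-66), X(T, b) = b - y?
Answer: 638350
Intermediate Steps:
y = 22 (y = -3 + 25 = 22)
X(T, b) = -22 + b (X(T, b) = b - 1*22 = b - 22 = -22 + b)
q = 640000 (q = (-800)² = 640000)
g = -1650 (g = (-22 + 47)*(-66) = 25*(-66) = -1650)
q + g = 640000 - 1650 = 638350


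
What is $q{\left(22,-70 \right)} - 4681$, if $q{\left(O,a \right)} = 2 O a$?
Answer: $-7761$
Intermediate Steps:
$q{\left(O,a \right)} = 2 O a$
$q{\left(22,-70 \right)} - 4681 = 2 \cdot 22 \left(-70\right) - 4681 = -3080 - 4681 = -7761$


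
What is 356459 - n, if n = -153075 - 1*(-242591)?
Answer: 266943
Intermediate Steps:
n = 89516 (n = -153075 + 242591 = 89516)
356459 - n = 356459 - 1*89516 = 356459 - 89516 = 266943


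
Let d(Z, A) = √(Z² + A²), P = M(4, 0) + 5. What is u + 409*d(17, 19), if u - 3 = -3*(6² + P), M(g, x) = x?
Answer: -120 + 2045*√26 ≈ 10308.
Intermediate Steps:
P = 5 (P = 0 + 5 = 5)
u = -120 (u = 3 - 3*(6² + 5) = 3 - 3*(36 + 5) = 3 - 3*41 = 3 - 123 = -120)
d(Z, A) = √(A² + Z²)
u + 409*d(17, 19) = -120 + 409*√(19² + 17²) = -120 + 409*√(361 + 289) = -120 + 409*√650 = -120 + 409*(5*√26) = -120 + 2045*√26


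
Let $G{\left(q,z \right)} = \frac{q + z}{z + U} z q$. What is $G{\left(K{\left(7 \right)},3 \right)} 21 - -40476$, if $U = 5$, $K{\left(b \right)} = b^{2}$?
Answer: $\frac{121083}{2} \approx 60542.0$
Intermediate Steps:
$G{\left(q,z \right)} = \frac{q z \left(q + z\right)}{5 + z}$ ($G{\left(q,z \right)} = \frac{q + z}{z + 5} z q = \frac{q + z}{5 + z} z q = \frac{z \left(q + z\right)}{5 + z} q = \frac{q z \left(q + z\right)}{5 + z}$)
$G{\left(K{\left(7 \right)},3 \right)} 21 - -40476 = 7^{2} \cdot 3 \frac{1}{5 + 3} \left(7^{2} + 3\right) 21 - -40476 = 49 \cdot 3 \cdot \frac{1}{8} \left(49 + 3\right) 21 + 40476 = 49 \cdot 3 \cdot \frac{1}{8} \cdot 52 \cdot 21 + 40476 = \frac{1911}{2} \cdot 21 + 40476 = \frac{40131}{2} + 40476 = \frac{121083}{2}$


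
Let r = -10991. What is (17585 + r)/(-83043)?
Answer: -2198/27681 ≈ -0.079405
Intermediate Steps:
(17585 + r)/(-83043) = (17585 - 10991)/(-83043) = 6594*(-1/83043) = -2198/27681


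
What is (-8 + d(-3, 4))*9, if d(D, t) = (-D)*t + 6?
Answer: 90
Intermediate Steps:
d(D, t) = 6 - D*t (d(D, t) = -D*t + 6 = 6 - D*t)
(-8 + d(-3, 4))*9 = (-8 + (6 - 1*(-3)*4))*9 = (-8 + (6 + 12))*9 = (-8 + 18)*9 = 10*9 = 90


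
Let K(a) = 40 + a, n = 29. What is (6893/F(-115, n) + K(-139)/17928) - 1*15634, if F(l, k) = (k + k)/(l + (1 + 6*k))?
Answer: -491219551/57768 ≈ -8503.3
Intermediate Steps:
F(l, k) = 2*k/(1 + l + 6*k) (F(l, k) = (2*k)/(1 + l + 6*k) = 2*k/(1 + l + 6*k))
(6893/F(-115, n) + K(-139)/17928) - 1*15634 = (6893/((2*29/(1 - 115 + 6*29))) + (40 - 139)/17928) - 1*15634 = (6893/((2*29/(1 - 115 + 174))) - 99*1/17928) - 15634 = (6893/((2*29/60)) - 11/1992) - 15634 = (6893/((2*29*(1/60))) - 11/1992) - 15634 = (6893/(29/30) - 11/1992) - 15634 = (6893*(30/29) - 11/1992) - 15634 = (206790/29 - 11/1992) - 15634 = 411925361/57768 - 15634 = -491219551/57768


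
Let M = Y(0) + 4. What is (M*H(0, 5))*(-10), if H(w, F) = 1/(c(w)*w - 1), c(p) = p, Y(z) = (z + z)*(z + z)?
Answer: 40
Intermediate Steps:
Y(z) = 4*z² (Y(z) = (2*z)*(2*z) = 4*z²)
H(w, F) = 1/(-1 + w²) (H(w, F) = 1/(w*w - 1) = 1/(w² - 1) = 1/(-1 + w²))
M = 4 (M = 4*0² + 4 = 4*0 + 4 = 0 + 4 = 4)
(M*H(0, 5))*(-10) = (4/(-1 + 0²))*(-10) = (4/(-1 + 0))*(-10) = (4/(-1))*(-10) = (4*(-1))*(-10) = -4*(-10) = 40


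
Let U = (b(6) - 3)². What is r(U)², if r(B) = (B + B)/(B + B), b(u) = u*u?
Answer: 1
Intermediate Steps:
b(u) = u²
U = 1089 (U = (6² - 3)² = (36 - 3)² = 33² = 1089)
r(B) = 1 (r(B) = (2*B)/((2*B)) = (2*B)*(1/(2*B)) = 1)
r(U)² = 1² = 1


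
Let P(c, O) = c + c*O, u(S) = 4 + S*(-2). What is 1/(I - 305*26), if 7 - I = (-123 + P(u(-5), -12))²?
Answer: -1/84652 ≈ -1.1813e-5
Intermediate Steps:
u(S) = 4 - 2*S
P(c, O) = c + O*c
I = -76722 (I = 7 - (-123 + (4 - 2*(-5))*(1 - 12))² = 7 - (-123 + (4 + 10)*(-11))² = 7 - (-123 + 14*(-11))² = 7 - (-123 - 154)² = 7 - 1*(-277)² = 7 - 1*76729 = 7 - 76729 = -76722)
1/(I - 305*26) = 1/(-76722 - 305*26) = 1/(-76722 - 7930) = 1/(-84652) = -1/84652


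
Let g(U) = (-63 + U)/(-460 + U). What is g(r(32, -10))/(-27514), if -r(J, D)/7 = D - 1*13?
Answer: 49/4113343 ≈ 1.1912e-5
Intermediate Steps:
r(J, D) = 91 - 7*D (r(J, D) = -7*(D - 1*13) = -7*(D - 13) = -7*(-13 + D) = 91 - 7*D)
g(U) = (-63 + U)/(-460 + U)
g(r(32, -10))/(-27514) = ((-63 + (91 - 7*(-10)))/(-460 + (91 - 7*(-10))))/(-27514) = ((-63 + (91 + 70))/(-460 + (91 + 70)))*(-1/27514) = ((-63 + 161)/(-460 + 161))*(-1/27514) = (98/(-299))*(-1/27514) = -1/299*98*(-1/27514) = -98/299*(-1/27514) = 49/4113343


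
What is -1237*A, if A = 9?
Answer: -11133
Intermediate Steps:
-1237*A = -1237*9 = -11133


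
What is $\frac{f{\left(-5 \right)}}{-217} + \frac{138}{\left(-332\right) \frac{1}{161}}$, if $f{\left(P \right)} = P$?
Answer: $- \frac{2409823}{36022} \approx -66.899$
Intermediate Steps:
$\frac{f{\left(-5 \right)}}{-217} + \frac{138}{\left(-332\right) \frac{1}{161}} = - \frac{5}{-217} + \frac{138}{\left(-332\right) \frac{1}{161}} = \left(-5\right) \left(- \frac{1}{217}\right) + \frac{138}{\left(-332\right) \frac{1}{161}} = \frac{5}{217} + \frac{138}{- \frac{332}{161}} = \frac{5}{217} + 138 \left(- \frac{161}{332}\right) = \frac{5}{217} - \frac{11109}{166} = - \frac{2409823}{36022}$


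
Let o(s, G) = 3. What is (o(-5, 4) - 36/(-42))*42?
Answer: 162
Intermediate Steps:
(o(-5, 4) - 36/(-42))*42 = (3 - 36/(-42))*42 = (3 - 36*(-1/42))*42 = (3 + 6/7)*42 = (27/7)*42 = 162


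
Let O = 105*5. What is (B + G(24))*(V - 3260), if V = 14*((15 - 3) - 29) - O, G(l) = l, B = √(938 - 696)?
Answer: -96552 - 44253*√2 ≈ -1.5914e+5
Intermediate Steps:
O = 525
B = 11*√2 (B = √242 = 11*√2 ≈ 15.556)
V = -763 (V = 14*((15 - 3) - 29) - 1*525 = 14*(12 - 29) - 525 = 14*(-17) - 525 = -238 - 525 = -763)
(B + G(24))*(V - 3260) = (11*√2 + 24)*(-763 - 3260) = (24 + 11*√2)*(-4023) = -96552 - 44253*√2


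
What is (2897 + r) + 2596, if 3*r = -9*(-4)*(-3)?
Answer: 5457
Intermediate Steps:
r = -36 (r = (-9*(-4)*(-3))/3 = (36*(-3))/3 = (1/3)*(-108) = -36)
(2897 + r) + 2596 = (2897 - 36) + 2596 = 2861 + 2596 = 5457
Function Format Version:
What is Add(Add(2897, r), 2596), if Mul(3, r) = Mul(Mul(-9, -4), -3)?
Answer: 5457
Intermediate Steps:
r = -36 (r = Mul(Rational(1, 3), Mul(Mul(-9, -4), -3)) = Mul(Rational(1, 3), Mul(36, -3)) = Mul(Rational(1, 3), -108) = -36)
Add(Add(2897, r), 2596) = Add(Add(2897, -36), 2596) = Add(2861, 2596) = 5457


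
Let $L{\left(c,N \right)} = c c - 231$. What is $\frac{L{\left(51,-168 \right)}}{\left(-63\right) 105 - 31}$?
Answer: $- \frac{1185}{3323} \approx -0.35661$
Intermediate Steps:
$L{\left(c,N \right)} = -231 + c^{2}$ ($L{\left(c,N \right)} = c^{2} - 231 = -231 + c^{2}$)
$\frac{L{\left(51,-168 \right)}}{\left(-63\right) 105 - 31} = \frac{-231 + 51^{2}}{\left(-63\right) 105 - 31} = \frac{-231 + 2601}{-6615 - 31} = \frac{2370}{-6646} = 2370 \left(- \frac{1}{6646}\right) = - \frac{1185}{3323}$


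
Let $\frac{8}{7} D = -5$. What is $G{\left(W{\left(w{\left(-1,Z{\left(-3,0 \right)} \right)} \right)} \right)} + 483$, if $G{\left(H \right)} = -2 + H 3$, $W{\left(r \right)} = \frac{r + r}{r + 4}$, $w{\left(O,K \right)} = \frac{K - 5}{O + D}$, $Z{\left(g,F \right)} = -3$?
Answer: $\frac{28475}{59} \approx 482.63$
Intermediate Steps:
$D = - \frac{35}{8}$ ($D = \frac{7}{8} \left(-5\right) = - \frac{35}{8} \approx -4.375$)
$w{\left(O,K \right)} = \frac{-5 + K}{- \frac{35}{8} + O}$ ($w{\left(O,K \right)} = \frac{K - 5}{O - \frac{35}{8}} = \frac{-5 + K}{- \frac{35}{8} + O}$)
$W{\left(r \right)} = \frac{2 r}{4 + r}$
$G{\left(H \right)} = -2 + 3 H$
$G{\left(W{\left(w{\left(-1,Z{\left(-3,0 \right)} \right)} \right)} \right)} + 483 = \left(-2 + 3 \frac{2 \frac{8 \left(-5 - 3\right)}{-35 + 8 \left(-1\right)}}{4 + \frac{8 \left(-5 - 3\right)}{-35 + 8 \left(-1\right)}}\right) + 483 = \left(-2 + 3 \frac{2 \cdot 8 \frac{1}{-35 - 8} \left(-8\right)}{4 + 8 \frac{1}{-35 - 8} \left(-8\right)}\right) + 483 = \left(-2 + 3 \frac{2 \cdot 8 \frac{1}{-43} \left(-8\right)}{4 + 8 \frac{1}{-43} \left(-8\right)}\right) + 483 = \left(-2 + 3 \frac{2 \cdot 8 \left(- \frac{1}{43}\right) \left(-8\right)}{4 + 8 \left(- \frac{1}{43}\right) \left(-8\right)}\right) + 483 = \left(-2 + 3 \cdot 2 \cdot \frac{64}{43} \frac{1}{4 + \frac{64}{43}}\right) + 483 = \left(-2 + 3 \cdot 2 \cdot \frac{64}{43} \frac{1}{\frac{236}{43}}\right) + 483 = \left(-2 + 3 \cdot 2 \cdot \frac{64}{43} \cdot \frac{43}{236}\right) + 483 = \left(-2 + 3 \cdot \frac{32}{59}\right) + 483 = \left(-2 + \frac{96}{59}\right) + 483 = - \frac{22}{59} + 483 = \frac{28475}{59}$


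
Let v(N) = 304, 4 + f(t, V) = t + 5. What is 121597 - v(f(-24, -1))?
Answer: 121293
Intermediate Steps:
f(t, V) = 1 + t (f(t, V) = -4 + (t + 5) = -4 + (5 + t) = 1 + t)
121597 - v(f(-24, -1)) = 121597 - 1*304 = 121597 - 304 = 121293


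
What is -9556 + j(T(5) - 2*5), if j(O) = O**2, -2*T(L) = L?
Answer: -37599/4 ≈ -9399.8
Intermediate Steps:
T(L) = -L/2
-9556 + j(T(5) - 2*5) = -9556 + (-1/2*5 - 2*5)**2 = -9556 + (-5/2 - 10)**2 = -9556 + (-25/2)**2 = -9556 + 625/4 = -37599/4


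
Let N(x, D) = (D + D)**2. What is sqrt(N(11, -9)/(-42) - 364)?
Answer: I*sqrt(18214)/7 ≈ 19.28*I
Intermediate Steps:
N(x, D) = 4*D**2 (N(x, D) = (2*D)**2 = 4*D**2)
sqrt(N(11, -9)/(-42) - 364) = sqrt((4*(-9)**2)/(-42) - 364) = sqrt((4*81)*(-1/42) - 364) = sqrt(324*(-1/42) - 364) = sqrt(-54/7 - 364) = sqrt(-2602/7) = I*sqrt(18214)/7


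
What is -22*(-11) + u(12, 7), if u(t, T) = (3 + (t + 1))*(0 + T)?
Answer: 354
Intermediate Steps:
u(t, T) = T*(4 + t) (u(t, T) = (3 + (1 + t))*T = (4 + t)*T = T*(4 + t))
-22*(-11) + u(12, 7) = -22*(-11) + 7*(4 + 12) = 242 + 7*16 = 242 + 112 = 354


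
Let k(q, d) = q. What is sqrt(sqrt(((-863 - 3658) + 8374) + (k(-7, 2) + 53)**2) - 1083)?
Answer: sqrt(-1083 + sqrt(5969)) ≈ 31.713*I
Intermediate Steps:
sqrt(sqrt(((-863 - 3658) + 8374) + (k(-7, 2) + 53)**2) - 1083) = sqrt(sqrt(((-863 - 3658) + 8374) + (-7 + 53)**2) - 1083) = sqrt(sqrt((-4521 + 8374) + 46**2) - 1083) = sqrt(sqrt(3853 + 2116) - 1083) = sqrt(sqrt(5969) - 1083) = sqrt(-1083 + sqrt(5969))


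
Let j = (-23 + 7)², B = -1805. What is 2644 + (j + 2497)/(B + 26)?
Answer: 4700923/1779 ≈ 2642.5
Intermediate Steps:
j = 256 (j = (-16)² = 256)
2644 + (j + 2497)/(B + 26) = 2644 + (256 + 2497)/(-1805 + 26) = 2644 + 2753/(-1779) = 2644 + 2753*(-1/1779) = 2644 - 2753/1779 = 4700923/1779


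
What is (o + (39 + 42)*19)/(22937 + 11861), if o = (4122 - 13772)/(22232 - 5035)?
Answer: 26456533/598421206 ≈ 0.044211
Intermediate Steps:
o = -9650/17197 ≈ -0.56114
(o + (39 + 42)*19)/(22937 + 11861) = (-9650/17197 + (39 + 42)*19)/(22937 + 11861) = (-9650/17197 + 81*19)/34798 = (-9650/17197 + 1539)*(1/34798) = (26456533/17197)*(1/34798) = 26456533/598421206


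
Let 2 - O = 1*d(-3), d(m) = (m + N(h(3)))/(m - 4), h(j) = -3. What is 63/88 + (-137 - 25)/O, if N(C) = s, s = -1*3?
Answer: -12411/88 ≈ -141.03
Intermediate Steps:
s = -3
N(C) = -3
d(m) = (-3 + m)/(-4 + m) (d(m) = (m - 3)/(m - 4) = (-3 + m)/(-4 + m))
O = 8/7 (O = 2 - (-3 - 3)/(-4 - 3) = 2 - -6/(-7) = 2 - (-⅐*(-6)) = 2 - 6/7 = 8/7 ≈ 1.1429)
63/88 + (-137 - 25)/O = 63/88 + (-137 - 25)/(8/7) = 63*(1/88) - 162*7/8 = 63/88 - 567/4 = -12411/88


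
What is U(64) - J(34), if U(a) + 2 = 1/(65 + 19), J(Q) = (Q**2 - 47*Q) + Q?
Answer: 34105/84 ≈ 406.01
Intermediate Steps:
J(Q) = Q**2 - 46*Q
U(a) = -167/84 (U(a) = -2 + 1/(65 + 19) = -2 + 1/84 = -167/84)
U(64) - J(34) = -167/84 - 34*(-46 + 34) = -167/84 - 34*(-12) = -167/84 - 1*(-408) = -167/84 + 408 = 34105/84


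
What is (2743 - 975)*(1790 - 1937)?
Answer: -259896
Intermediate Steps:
(2743 - 975)*(1790 - 1937) = 1768*(-147) = -259896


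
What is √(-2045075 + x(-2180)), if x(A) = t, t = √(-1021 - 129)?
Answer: √(-2045075 + 5*I*√46) ≈ 0.01 + 1430.1*I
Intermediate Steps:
t = 5*I*√46 (t = √(-1150) = 5*I*√46 ≈ 33.912*I)
x(A) = 5*I*√46
√(-2045075 + x(-2180)) = √(-2045075 + 5*I*√46)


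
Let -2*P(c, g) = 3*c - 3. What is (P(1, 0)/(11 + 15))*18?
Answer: 0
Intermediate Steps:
P(c, g) = 3/2 - 3*c/2 (P(c, g) = -(3*c - 3)/2 = -(-3 + 3*c)/2 = 3/2 - 3*c/2)
(P(1, 0)/(11 + 15))*18 = ((3/2 - 3/2*1)/(11 + 15))*18 = ((3/2 - 3/2)/26)*18 = (0*(1/26))*18 = 0*18 = 0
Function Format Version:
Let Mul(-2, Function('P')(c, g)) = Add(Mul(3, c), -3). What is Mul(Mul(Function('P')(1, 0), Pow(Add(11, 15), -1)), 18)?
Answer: 0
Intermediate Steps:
Function('P')(c, g) = Add(Rational(3, 2), Mul(Rational(-3, 2), c)) (Function('P')(c, g) = Mul(Rational(-1, 2), Add(Mul(3, c), -3)) = Mul(Rational(-1, 2), Add(-3, Mul(3, c))) = Add(Rational(3, 2), Mul(Rational(-3, 2), c)))
Mul(Mul(Function('P')(1, 0), Pow(Add(11, 15), -1)), 18) = Mul(Mul(Add(Rational(3, 2), Mul(Rational(-3, 2), 1)), Pow(Add(11, 15), -1)), 18) = Mul(Mul(Add(Rational(3, 2), Rational(-3, 2)), Pow(26, -1)), 18) = Mul(Mul(0, Rational(1, 26)), 18) = Mul(0, 18) = 0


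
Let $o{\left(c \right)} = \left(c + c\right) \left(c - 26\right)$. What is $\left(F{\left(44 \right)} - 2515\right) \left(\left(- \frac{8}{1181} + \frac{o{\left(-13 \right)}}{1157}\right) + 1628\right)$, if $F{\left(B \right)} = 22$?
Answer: $- \frac{426823682994}{105109} \approx -4.0608 \cdot 10^{6}$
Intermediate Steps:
$o{\left(c \right)} = 2 c \left(-26 + c\right)$
$\left(F{\left(44 \right)} - 2515\right) \left(\left(- \frac{8}{1181} + \frac{o{\left(-13 \right)}}{1157}\right) + 1628\right) = \left(22 - 2515\right) \left(\left(- \frac{8}{1181} + \frac{2 \left(-13\right) \left(-26 - 13\right)}{1157}\right) + 1628\right) = - 2493 \left(\left(\left(-8\right) \frac{1}{1181} + 2 \left(-13\right) \left(-39\right) \frac{1}{1157}\right) + 1628\right) = - 2493 \left(\left(- \frac{8}{1181} + 1014 \cdot \frac{1}{1157}\right) + 1628\right) = - 2493 \left(\left(- \frac{8}{1181} + \frac{78}{89}\right) + 1628\right) = - 2493 \left(\frac{91406}{105109} + 1628\right) = \left(-2493\right) \frac{171208858}{105109} = - \frac{426823682994}{105109}$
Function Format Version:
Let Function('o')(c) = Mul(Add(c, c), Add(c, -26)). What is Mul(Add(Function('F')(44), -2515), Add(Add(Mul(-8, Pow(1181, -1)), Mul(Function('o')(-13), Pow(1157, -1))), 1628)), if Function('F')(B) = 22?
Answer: Rational(-426823682994, 105109) ≈ -4.0608e+6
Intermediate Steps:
Function('o')(c) = Mul(2, c, Add(-26, c)) (Function('o')(c) = Mul(Mul(2, c), Add(-26, c)) = Mul(2, c, Add(-26, c)))
Mul(Add(Function('F')(44), -2515), Add(Add(Mul(-8, Pow(1181, -1)), Mul(Function('o')(-13), Pow(1157, -1))), 1628)) = Mul(Add(22, -2515), Add(Add(Mul(-8, Pow(1181, -1)), Mul(Mul(2, -13, Add(-26, -13)), Pow(1157, -1))), 1628)) = Mul(-2493, Add(Add(Mul(-8, Rational(1, 1181)), Mul(Mul(2, -13, -39), Rational(1, 1157))), 1628)) = Mul(-2493, Add(Add(Rational(-8, 1181), Mul(1014, Rational(1, 1157))), 1628)) = Mul(-2493, Add(Add(Rational(-8, 1181), Rational(78, 89)), 1628)) = Mul(-2493, Add(Rational(91406, 105109), 1628)) = Mul(-2493, Rational(171208858, 105109)) = Rational(-426823682994, 105109)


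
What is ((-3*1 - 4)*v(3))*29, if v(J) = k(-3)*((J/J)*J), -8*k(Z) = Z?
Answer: -1827/8 ≈ -228.38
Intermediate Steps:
k(Z) = -Z/8
v(J) = 3*J/8 (v(J) = (-⅛*(-3))*((J/J)*J) = 3*(1*J)/8 = 3*J/8)
((-3*1 - 4)*v(3))*29 = ((-3*1 - 4)*((3/8)*3))*29 = ((-3 - 4)*(9/8))*29 = -7*9/8*29 = -63/8*29 = -1827/8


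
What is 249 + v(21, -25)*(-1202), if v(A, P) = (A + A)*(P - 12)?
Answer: 1868157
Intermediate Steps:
v(A, P) = 2*A*(-12 + P) (v(A, P) = (2*A)*(-12 + P) = 2*A*(-12 + P))
249 + v(21, -25)*(-1202) = 249 + (2*21*(-12 - 25))*(-1202) = 249 + (2*21*(-37))*(-1202) = 249 - 1554*(-1202) = 249 + 1867908 = 1868157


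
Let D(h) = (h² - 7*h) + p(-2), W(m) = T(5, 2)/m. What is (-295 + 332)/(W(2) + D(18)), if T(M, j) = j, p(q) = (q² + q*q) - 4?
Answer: 37/203 ≈ 0.18227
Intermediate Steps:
p(q) = -4 + 2*q² (p(q) = (q² + q²) - 4 = 2*q² - 4 = -4 + 2*q²)
W(m) = 2/m
D(h) = 4 + h² - 7*h (D(h) = (h² - 7*h) + (-4 + 2*(-2)²) = (h² - 7*h) + (-4 + 2*4) = (h² - 7*h) + (-4 + 8) = (h² - 7*h) + 4 = 4 + h² - 7*h)
(-295 + 332)/(W(2) + D(18)) = (-295 + 332)/(2/2 + (4 + 18² - 7*18)) = 37/(2*(½) + (4 + 324 - 126)) = 37/(1 + 202) = 37/203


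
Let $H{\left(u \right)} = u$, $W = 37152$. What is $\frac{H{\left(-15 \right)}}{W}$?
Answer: $- \frac{5}{12384} \approx -0.00040375$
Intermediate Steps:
$\frac{H{\left(-15 \right)}}{W} = - \frac{15}{37152} = \left(-15\right) \frac{1}{37152} = - \frac{5}{12384}$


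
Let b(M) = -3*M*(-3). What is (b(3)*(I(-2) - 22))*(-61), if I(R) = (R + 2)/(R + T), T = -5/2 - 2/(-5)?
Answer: 36234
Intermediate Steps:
T = -21/10 (T = -5*½ - 2*(-⅕) = -5/2 + ⅖ = -21/10 ≈ -2.1000)
I(R) = (2 + R)/(-21/10 + R) (I(R) = (R + 2)/(R - 21/10) = (2 + R)/(-21/10 + R))
b(M) = 9*M
(b(3)*(I(-2) - 22))*(-61) = ((9*3)*(10*(2 - 2)/(-21 + 10*(-2)) - 22))*(-61) = (27*(10*0/(-21 - 20) - 22))*(-61) = (27*(10*0/(-41) - 22))*(-61) = (27*(10*(-1/41)*0 - 22))*(-61) = (27*(0 - 22))*(-61) = (27*(-22))*(-61) = -594*(-61) = 36234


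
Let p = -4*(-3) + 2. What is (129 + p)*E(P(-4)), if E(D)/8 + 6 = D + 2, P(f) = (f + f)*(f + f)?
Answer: 68640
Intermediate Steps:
P(f) = 4*f**2 (P(f) = (2*f)*(2*f) = 4*f**2)
E(D) = -32 + 8*D (E(D) = -48 + 8*(D + 2) = -48 + 8*(2 + D) = -48 + (16 + 8*D) = -32 + 8*D)
p = 14 (p = 12 + 2 = 14)
(129 + p)*E(P(-4)) = (129 + 14)*(-32 + 8*(4*(-4)**2)) = 143*(-32 + 8*(4*16)) = 143*(-32 + 8*64) = 143*(-32 + 512) = 143*480 = 68640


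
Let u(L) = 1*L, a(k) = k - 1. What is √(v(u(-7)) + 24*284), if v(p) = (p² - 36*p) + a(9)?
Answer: 5*√285 ≈ 84.410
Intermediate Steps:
a(k) = -1 + k
u(L) = L
v(p) = 8 + p² - 36*p (v(p) = (p² - 36*p) + (-1 + 9) = (p² - 36*p) + 8 = 8 + p² - 36*p)
√(v(u(-7)) + 24*284) = √((8 + (-7)² - 36*(-7)) + 24*284) = √((8 + 49 + 252) + 6816) = √(309 + 6816) = √7125 = 5*√285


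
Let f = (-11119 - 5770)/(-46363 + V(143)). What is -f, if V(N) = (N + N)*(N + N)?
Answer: 16889/35433 ≈ 0.47665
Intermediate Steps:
V(N) = 4*N² (V(N) = (2*N)*(2*N) = 4*N²)
f = -16889/35433 (f = (-11119 - 5770)/(-46363 + 4*143²) = -16889/(-46363 + 4*20449) = -16889/(-46363 + 81796) = -16889/35433 ≈ -0.47665)
-f = -1*(-16889/35433) = 16889/35433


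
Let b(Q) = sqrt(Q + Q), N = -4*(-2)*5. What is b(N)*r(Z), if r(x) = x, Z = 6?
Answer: 24*sqrt(5) ≈ 53.666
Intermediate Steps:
N = 40 (N = 8*5 = 40)
b(Q) = sqrt(2)*sqrt(Q) (b(Q) = sqrt(2*Q) = sqrt(2)*sqrt(Q))
b(N)*r(Z) = (sqrt(2)*sqrt(40))*6 = (sqrt(2)*(2*sqrt(10)))*6 = (4*sqrt(5))*6 = 24*sqrt(5)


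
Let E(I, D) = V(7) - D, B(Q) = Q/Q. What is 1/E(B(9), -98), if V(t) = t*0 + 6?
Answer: 1/104 ≈ 0.0096154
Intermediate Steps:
V(t) = 6 (V(t) = 0 + 6 = 6)
B(Q) = 1
E(I, D) = 6 - D
1/E(B(9), -98) = 1/(6 - 1*(-98)) = 1/(6 + 98) = 1/104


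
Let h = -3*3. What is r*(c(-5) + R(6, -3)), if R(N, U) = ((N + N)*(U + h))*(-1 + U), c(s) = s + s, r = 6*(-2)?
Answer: -6792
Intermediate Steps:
h = -9
r = -12
c(s) = 2*s
R(N, U) = 2*N*(-1 + U)*(-9 + U) (R(N, U) = ((N + N)*(U - 9))*(-1 + U) = ((2*N)*(-9 + U))*(-1 + U) = (2*N*(-9 + U))*(-1 + U) = 2*N*(-1 + U)*(-9 + U))
r*(c(-5) + R(6, -3)) = -12*(2*(-5) + 2*6*(9 + (-3)**2 - 10*(-3))) = -12*(-10 + 2*6*(9 + 9 + 30)) = -12*(-10 + 2*6*48) = -12*(-10 + 576) = -12*566 = -6792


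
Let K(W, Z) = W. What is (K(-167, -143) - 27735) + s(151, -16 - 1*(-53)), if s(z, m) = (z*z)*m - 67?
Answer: 815668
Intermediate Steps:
s(z, m) = -67 + m*z² (s(z, m) = z²*m - 67 = m*z² - 67 = -67 + m*z²)
(K(-167, -143) - 27735) + s(151, -16 - 1*(-53)) = (-167 - 27735) + (-67 + (-16 - 1*(-53))*151²) = -27902 + (-67 + (-16 + 53)*22801) = -27902 + (-67 + 37*22801) = -27902 + (-67 + 843637) = -27902 + 843570 = 815668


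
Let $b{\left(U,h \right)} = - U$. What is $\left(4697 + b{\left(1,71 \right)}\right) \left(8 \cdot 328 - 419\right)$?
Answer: $10354680$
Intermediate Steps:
$\left(4697 + b{\left(1,71 \right)}\right) \left(8 \cdot 328 - 419\right) = \left(4697 - 1\right) \left(8 \cdot 328 - 419\right) = \left(4697 - 1\right) \left(2624 - 419\right) = 4696 \cdot 2205 = 10354680$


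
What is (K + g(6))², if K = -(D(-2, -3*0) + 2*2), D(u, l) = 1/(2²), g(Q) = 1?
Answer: 169/16 ≈ 10.563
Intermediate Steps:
D(u, l) = ¼ (D(u, l) = 1/4 = ¼)
K = -17/4 (K = -(¼ + 2*2) = -(¼ + 4) = -1*17/4 = -17/4 ≈ -4.2500)
(K + g(6))² = (-17/4 + 1)² = (-13/4)² = 169/16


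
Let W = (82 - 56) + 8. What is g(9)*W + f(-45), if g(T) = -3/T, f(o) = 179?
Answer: 503/3 ≈ 167.67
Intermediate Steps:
W = 34 (W = 26 + 8 = 34)
g(9)*W + f(-45) = -3/9*34 + 179 = -3*⅑*34 + 179 = -⅓*34 + 179 = -34/3 + 179 = 503/3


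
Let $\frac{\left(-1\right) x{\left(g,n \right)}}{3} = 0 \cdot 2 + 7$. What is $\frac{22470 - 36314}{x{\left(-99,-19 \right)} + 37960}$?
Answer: $- \frac{13844}{37939} \approx -0.3649$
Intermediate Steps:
$x{\left(g,n \right)} = -21$ ($x{\left(g,n \right)} = - 3 \left(0 \cdot 2 + 7\right) = - 3 \left(0 + 7\right) = \left(-3\right) 7 = -21$)
$\frac{22470 - 36314}{x{\left(-99,-19 \right)} + 37960} = \frac{22470 - 36314}{-21 + 37960} = - \frac{13844}{37939}$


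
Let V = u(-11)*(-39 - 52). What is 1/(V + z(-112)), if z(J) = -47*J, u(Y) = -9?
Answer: 1/6083 ≈ 0.00016439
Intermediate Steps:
V = 819 (V = -9*(-39 - 52) = -9*(-91) = 819)
1/(V + z(-112)) = 1/(819 - 47*(-112)) = 1/(819 + 5264) = 1/6083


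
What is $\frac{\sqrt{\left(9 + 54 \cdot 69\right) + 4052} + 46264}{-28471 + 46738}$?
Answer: $\frac{46264}{18267} + \frac{\sqrt{7787}}{18267} \approx 2.5375$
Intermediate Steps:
$\frac{\sqrt{\left(9 + 54 \cdot 69\right) + 4052} + 46264}{-28471 + 46738} = \frac{\sqrt{\left(9 + 3726\right) + 4052} + 46264}{18267} = \left(\sqrt{3735 + 4052} + 46264\right) \frac{1}{18267} = \left(\sqrt{7787} + 46264\right) \frac{1}{18267} = \left(46264 + \sqrt{7787}\right) \frac{1}{18267} = \frac{46264}{18267} + \frac{\sqrt{7787}}{18267}$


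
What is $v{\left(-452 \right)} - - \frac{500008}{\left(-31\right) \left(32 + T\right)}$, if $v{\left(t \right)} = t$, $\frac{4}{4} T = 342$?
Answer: $- \frac{2870248}{5797} \approx -495.13$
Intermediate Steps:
$T = 342$
$v{\left(-452 \right)} - - \frac{500008}{\left(-31\right) \left(32 + T\right)} = -452 - - \frac{500008}{\left(-31\right) \left(32 + 342\right)} = -452 - - \frac{500008}{\left(-31\right) 374} = -452 - - \frac{500008}{-11594} = -452 - \left(-500008\right) \left(- \frac{1}{11594}\right) = -452 - \frac{250004}{5797} = - \frac{2870248}{5797}$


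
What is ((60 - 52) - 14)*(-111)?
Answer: 666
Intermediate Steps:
((60 - 52) - 14)*(-111) = (8 - 14)*(-111) = -6*(-111) = 666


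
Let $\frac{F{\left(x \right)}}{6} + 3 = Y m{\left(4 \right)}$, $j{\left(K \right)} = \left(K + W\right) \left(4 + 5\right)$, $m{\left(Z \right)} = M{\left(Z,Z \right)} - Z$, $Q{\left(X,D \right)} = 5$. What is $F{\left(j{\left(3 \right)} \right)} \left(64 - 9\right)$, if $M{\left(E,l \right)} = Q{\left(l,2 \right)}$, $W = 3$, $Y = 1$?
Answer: $-660$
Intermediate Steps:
$M{\left(E,l \right)} = 5$
$m{\left(Z \right)} = 5 - Z$
$j{\left(K \right)} = 27 + 9 K$ ($j{\left(K \right)} = \left(K + 3\right) \left(4 + 5\right) = \left(3 + K\right) 9 = 27 + 9 K$)
$F{\left(x \right)} = -12$ ($F{\left(x \right)} = -18 + 6 \cdot 1 \left(5 - 4\right) = -18 + 6 \cdot 1 \cdot 1 = -18 + 6 \cdot 1 = -18 + 6 = -12$)
$F{\left(j{\left(3 \right)} \right)} \left(64 - 9\right) = - 12 \left(64 - 9\right) = \left(-12\right) 55 = -660$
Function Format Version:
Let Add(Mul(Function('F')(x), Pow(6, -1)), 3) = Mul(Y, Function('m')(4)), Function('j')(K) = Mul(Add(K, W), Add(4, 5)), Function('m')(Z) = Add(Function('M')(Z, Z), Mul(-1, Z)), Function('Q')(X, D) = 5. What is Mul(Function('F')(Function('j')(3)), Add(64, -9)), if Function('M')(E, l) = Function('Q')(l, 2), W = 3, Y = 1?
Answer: -660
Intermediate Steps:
Function('M')(E, l) = 5
Function('m')(Z) = Add(5, Mul(-1, Z))
Function('j')(K) = Add(27, Mul(9, K)) (Function('j')(K) = Mul(Add(K, 3), Add(4, 5)) = Mul(Add(3, K), 9) = Add(27, Mul(9, K)))
Function('F')(x) = -12 (Function('F')(x) = Add(-18, Mul(6, Mul(1, Add(5, Mul(-1, 4))))) = Add(-18, Mul(6, Mul(1, Add(5, -4)))) = Add(-18, Mul(6, Mul(1, 1))) = Add(-18, Mul(6, 1)) = Add(-18, 6) = -12)
Mul(Function('F')(Function('j')(3)), Add(64, -9)) = Mul(-12, Add(64, -9)) = Mul(-12, 55) = -660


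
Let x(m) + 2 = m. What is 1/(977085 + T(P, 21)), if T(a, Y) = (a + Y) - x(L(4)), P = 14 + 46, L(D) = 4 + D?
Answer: 1/977160 ≈ 1.0234e-6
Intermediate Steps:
P = 60
x(m) = -2 + m
T(a, Y) = -6 + Y + a (T(a, Y) = (a + Y) - (-2 + (4 + 4)) = (Y + a) - (-2 + 8) = (Y + a) - 1*6 = (Y + a) - 6 = -6 + Y + a)
1/(977085 + T(P, 21)) = 1/(977085 + (-6 + 21 + 60)) = 1/(977085 + 75) = 1/977160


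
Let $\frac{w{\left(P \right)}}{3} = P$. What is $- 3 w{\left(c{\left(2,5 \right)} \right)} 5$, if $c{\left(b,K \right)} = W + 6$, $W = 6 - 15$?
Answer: $135$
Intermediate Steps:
$W = -9$ ($W = 6 - 15 = -9$)
$c{\left(b,K \right)} = -3$ ($c{\left(b,K \right)} = -9 + 6 = -3$)
$w{\left(P \right)} = 3 P$
$- 3 w{\left(c{\left(2,5 \right)} \right)} 5 = - 3 \cdot 3 \left(-3\right) 5 = \left(-3\right) \left(-9\right) 5 = 27 \cdot 5 = 135$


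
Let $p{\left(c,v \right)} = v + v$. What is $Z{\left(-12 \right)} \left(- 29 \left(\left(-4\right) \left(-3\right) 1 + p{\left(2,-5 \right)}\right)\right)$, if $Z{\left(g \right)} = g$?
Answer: $696$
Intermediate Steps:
$p{\left(c,v \right)} = 2 v$
$Z{\left(-12 \right)} \left(- 29 \left(\left(-4\right) \left(-3\right) 1 + p{\left(2,-5 \right)}\right)\right) = - 12 \left(- 29 \left(\left(-4\right) \left(-3\right) 1 + 2 \left(-5\right)\right)\right) = - 12 \left(- 29 \left(12 \cdot 1 - 10\right)\right) = - 12 \left(- 29 \left(12 - 10\right)\right) = - 12 \left(\left(-29\right) 2\right) = \left(-12\right) \left(-58\right) = 696$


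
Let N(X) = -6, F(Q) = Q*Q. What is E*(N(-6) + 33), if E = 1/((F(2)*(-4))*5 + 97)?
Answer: 27/17 ≈ 1.5882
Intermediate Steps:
F(Q) = Q²
E = 1/17 (E = 1/((2²*(-4))*5 + 97) = 1/((4*(-4))*5 + 97) = 1/(-16*5 + 97) = 1/(-80 + 97) = 1/17 ≈ 0.058824)
E*(N(-6) + 33) = (-6 + 33)/17 = (1/17)*27 = 27/17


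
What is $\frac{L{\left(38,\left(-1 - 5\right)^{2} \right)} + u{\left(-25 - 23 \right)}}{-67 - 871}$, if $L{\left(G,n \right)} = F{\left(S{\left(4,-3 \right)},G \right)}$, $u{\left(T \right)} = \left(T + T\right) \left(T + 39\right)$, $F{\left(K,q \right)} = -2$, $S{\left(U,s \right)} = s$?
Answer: $- \frac{431}{469} \approx -0.91898$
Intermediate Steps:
$u{\left(T \right)} = 2 T \left(39 + T\right)$
$L{\left(G,n \right)} = -2$
$\frac{L{\left(38,\left(-1 - 5\right)^{2} \right)} + u{\left(-25 - 23 \right)}}{-67 - 871} = \frac{-2 + 2 \left(-25 - 23\right) \left(39 - 48\right)}{-67 - 871} = \frac{-2 + 2 \left(-25 - 23\right) \left(39 - 48\right)}{-938} = \left(-2 + 2 \left(-48\right) \left(39 - 48\right)\right) \left(- \frac{1}{938}\right) = \left(-2 + 2 \left(-48\right) \left(-9\right)\right) \left(- \frac{1}{938}\right) = \left(-2 + 864\right) \left(- \frac{1}{938}\right) = 862 \left(- \frac{1}{938}\right) = - \frac{431}{469}$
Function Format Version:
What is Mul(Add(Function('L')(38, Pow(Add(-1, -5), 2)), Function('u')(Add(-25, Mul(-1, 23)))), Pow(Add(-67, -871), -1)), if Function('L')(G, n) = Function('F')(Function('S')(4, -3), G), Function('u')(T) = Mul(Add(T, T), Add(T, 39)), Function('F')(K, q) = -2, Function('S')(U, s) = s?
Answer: Rational(-431, 469) ≈ -0.91898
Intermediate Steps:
Function('u')(T) = Mul(2, T, Add(39, T)) (Function('u')(T) = Mul(Mul(2, T), Add(39, T)) = Mul(2, T, Add(39, T)))
Function('L')(G, n) = -2
Mul(Add(Function('L')(38, Pow(Add(-1, -5), 2)), Function('u')(Add(-25, Mul(-1, 23)))), Pow(Add(-67, -871), -1)) = Mul(Add(-2, Mul(2, Add(-25, Mul(-1, 23)), Add(39, Add(-25, Mul(-1, 23))))), Pow(Add(-67, -871), -1)) = Mul(Add(-2, Mul(2, Add(-25, -23), Add(39, Add(-25, -23)))), Pow(-938, -1)) = Mul(Add(-2, Mul(2, -48, Add(39, -48))), Rational(-1, 938)) = Mul(Add(-2, Mul(2, -48, -9)), Rational(-1, 938)) = Mul(Add(-2, 864), Rational(-1, 938)) = Mul(862, Rational(-1, 938)) = Rational(-431, 469)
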